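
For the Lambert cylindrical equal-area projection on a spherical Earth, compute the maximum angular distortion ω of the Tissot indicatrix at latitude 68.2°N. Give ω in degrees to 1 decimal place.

98.5°

The Lambert cylindrical equal-area projection is the cylindrical equal-area projection with its standard parallel at the equator (φ₀ = 0). A cylindrical equal-area projection with standard parallel φ₀ has meridian scale h = cos φ / cos φ₀ and parallel scale k = cos φ₀ / cos φ (so areas are preserved, h·k = 1).
At 68.2°: h = 0.3714, k = 2.693; principal scales a = 2.693, b = 0.3714.
sin(ω/2) = (a − b)/(a + b) = 2.321/3.064 = 0.7576, so ω = 2 arcsin(0.7576) ≈ 98.5°.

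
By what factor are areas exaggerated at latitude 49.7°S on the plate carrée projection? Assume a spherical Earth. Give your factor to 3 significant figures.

1.55

Plate carrée maps x = Rλ, y = Rφ. The meridian scale is h = 1 and the parallel scale is k = 1/cos φ = sec φ.
Areal scale = h·k = 1 × sec φ; at 49.7°, h = 1.000, k = 1.546, so h·k = 1.546.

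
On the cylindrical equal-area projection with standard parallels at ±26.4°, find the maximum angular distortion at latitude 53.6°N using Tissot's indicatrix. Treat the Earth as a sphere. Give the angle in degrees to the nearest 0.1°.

A cylindrical equal-area projection with standard parallel φ₀ has meridian scale h = cos φ / cos φ₀ and parallel scale k = cos φ₀ / cos φ (so areas are preserved, h·k = 1).
At 53.6°: h = 0.6625, k = 1.509; principal scales a = 1.509, b = 0.6625.
sin(ω/2) = (a − b)/(a + b) = 0.8469/2.172 = 0.3899, so ω = 2 arcsin(0.3899) ≈ 45.9°.

45.9°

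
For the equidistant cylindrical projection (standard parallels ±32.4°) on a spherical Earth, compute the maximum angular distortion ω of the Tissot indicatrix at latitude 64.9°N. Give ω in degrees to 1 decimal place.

38.7°

With standard parallel φ₀ = 32.4°, the equirectangular projection gives x = Rλ cos φ₀, y = Rφ, so h = 1 and k = cos 32.4° / cos φ.
At 64.9°: h = 1.000, k = 1.990; principal scales a = 1.990, b = 1.000.
sin(ω/2) = (a − b)/(a + b) = 0.9904/2.990 = 0.3312, so ω = 2 arcsin(0.3312) ≈ 38.7°.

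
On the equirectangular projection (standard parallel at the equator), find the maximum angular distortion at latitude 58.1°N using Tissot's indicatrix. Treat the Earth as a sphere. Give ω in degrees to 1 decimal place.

35.9°

For the equirectangular projection with φ₀ = 0 (plate carrée), h = 1 along meridians and k = sec φ along parallels.
At 58.1°: h = 1.000, k = 1.892; principal scales a = 1.892, b = 1.000.
sin(ω/2) = (a − b)/(a + b) = 0.8924/2.892 = 0.3085, so ω = 2 arcsin(0.3085) ≈ 35.9°.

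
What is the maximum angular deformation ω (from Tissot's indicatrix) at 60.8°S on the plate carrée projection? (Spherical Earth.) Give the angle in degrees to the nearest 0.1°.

In the plate carrée (x = Rλ, y = Rφ), meridians are true-scale (h = 1) and parallels are stretched by k = sec φ.
At 60.8°: h = 1.000, k = 2.050; principal scales a = 2.050, b = 1.000.
sin(ω/2) = (a − b)/(a + b) = 1.050/3.050 = 0.3442, so ω = 2 arcsin(0.3442) ≈ 40.3°.

40.3°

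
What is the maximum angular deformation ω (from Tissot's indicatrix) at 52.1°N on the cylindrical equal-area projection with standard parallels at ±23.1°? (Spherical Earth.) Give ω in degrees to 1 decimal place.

45.1°

For cylindrical equal-area with standard parallel φ₀, h = cos φ / cos φ₀ and k = cos φ₀ / cos φ, so h·k = 1.
At 52.1°: h = 0.6678, k = 1.497; principal scales a = 1.497, b = 0.6678.
sin(ω/2) = (a − b)/(a + b) = 0.8296/2.165 = 0.3831, so ω = 2 arcsin(0.3831) ≈ 45.1°.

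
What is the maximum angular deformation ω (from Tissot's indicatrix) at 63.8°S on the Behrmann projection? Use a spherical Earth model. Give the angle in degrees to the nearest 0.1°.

Behrmann is a cylindrical equal-area projection with standard parallels at ±30°. Cylindrical equal-area (φ₀ = 30°): h = cos φ / cos 30° along meridians, k = cos 30° / cos φ along parallels; h·k = 1.
At 63.8°: h = 0.5098, k = 1.962; principal scales a = 1.962, b = 0.5098.
sin(ω/2) = (a − b)/(a + b) = 1.452/2.471 = 0.5874, so ω = 2 arcsin(0.5874) ≈ 71.9°.

71.9°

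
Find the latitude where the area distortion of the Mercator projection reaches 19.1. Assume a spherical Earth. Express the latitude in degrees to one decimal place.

76.8°

Mercator areal scale is sec²φ.
sec²φ = 19.1  ⇒  cos²φ = 0.05236  ⇒  cos φ = 0.2288.
φ = arccos(0.2288) ≈ 76.8°.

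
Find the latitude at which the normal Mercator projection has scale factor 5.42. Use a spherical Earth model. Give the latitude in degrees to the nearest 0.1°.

79.4°

Mercator scale is k = sec φ = 1/cos φ.
1/cos φ = 5.42  ⇒  cos φ = 0.1845  ⇒  φ = arccos(0.1845) ≈ 79.4°.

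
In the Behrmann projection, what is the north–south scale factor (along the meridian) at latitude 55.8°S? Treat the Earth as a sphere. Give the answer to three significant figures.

0.649

The Behrmann projection is cylindrical equal-area with φ₀ = 30°. For cylindrical equal-area with standard parallel φ₀, h = cos φ / cos φ₀ and k = cos φ₀ / cos φ, so h·k = 1.
h = cos 55.8° / cos 30° = 0.5621/0.8660 = 0.6490.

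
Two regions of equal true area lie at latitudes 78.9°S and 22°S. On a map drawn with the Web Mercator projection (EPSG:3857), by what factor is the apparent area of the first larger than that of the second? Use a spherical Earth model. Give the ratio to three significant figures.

23.2

Mercator is conformal with k = sec φ, so areal scale = k² = sec²φ.
At 78.9°: sec²(78.9°) = 1/0.1925² = 26.98.
At 22°: sec²(22°) = 1/0.9272² = 1.163.
Ratio = 26.98/1.163 = cos²(22°)/cos²(78.9°) ≈ 23.2.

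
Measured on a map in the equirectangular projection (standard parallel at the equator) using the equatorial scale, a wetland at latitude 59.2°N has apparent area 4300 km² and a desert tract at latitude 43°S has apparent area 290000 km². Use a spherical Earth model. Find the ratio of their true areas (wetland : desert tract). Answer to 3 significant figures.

0.0104

On the plate carrée, areal scale = h·k = 1 × sec φ, so true area = apparent × cos φ.
True area of wetland: 4300 × cos(59.2°) = 4300 × 0.5120 = 2202 km².
True area of desert tract: 290000 × cos(43°) = 290000 × 0.7314 = 212100 km².
Ratio = 2202 / 212100 ≈ 0.0104.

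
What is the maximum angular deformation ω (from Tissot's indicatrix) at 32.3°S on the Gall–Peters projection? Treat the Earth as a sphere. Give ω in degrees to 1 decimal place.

20.3°

Gall–Peters is a cylindrical equal-area projection with standard parallels at ±45°. For cylindrical equal-area with standard parallel φ₀, h = cos φ / cos φ₀ and k = cos φ₀ / cos φ, so h·k = 1.
At 32.3°: h = 1.195, k = 0.8366; principal scales a = 1.195, b = 0.8366.
sin(ω/2) = (a − b)/(a + b) = 0.3588/2.032 = 0.1766, so ω = 2 arcsin(0.1766) ≈ 20.3°.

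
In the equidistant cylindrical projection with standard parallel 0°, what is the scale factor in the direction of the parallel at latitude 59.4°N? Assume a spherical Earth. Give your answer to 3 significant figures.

1.96

In the plate carrée (x = Rλ, y = Rφ), meridians are true-scale (h = 1) and parallels are stretched by k = sec φ.
k = 1/cos 59.4° = 1/0.5090 = 1.964.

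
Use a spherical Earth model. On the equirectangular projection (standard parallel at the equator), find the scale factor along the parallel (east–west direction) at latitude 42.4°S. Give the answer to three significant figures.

In the plate carrée (x = Rλ, y = Rφ), meridians are true-scale (h = 1) and parallels are stretched by k = sec φ.
k = 1/cos 42.4° = 1/0.7385 = 1.354.

1.35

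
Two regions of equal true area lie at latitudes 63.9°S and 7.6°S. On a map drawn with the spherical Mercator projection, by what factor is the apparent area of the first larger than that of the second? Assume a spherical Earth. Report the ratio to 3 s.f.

On Mercator, area is exaggerated by sec²φ = 1/cos²φ.
At 63.9°: sec²(63.9°) = 1/0.4399² = 5.167.
At 7.6°: sec²(7.6°) = 1/0.9912² = 1.018.
Ratio = 5.167/1.018 = cos²(7.6°)/cos²(63.9°) ≈ 5.08.

5.08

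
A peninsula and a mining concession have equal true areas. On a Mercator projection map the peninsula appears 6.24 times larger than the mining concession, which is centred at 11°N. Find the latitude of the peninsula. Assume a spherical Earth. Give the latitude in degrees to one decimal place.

66.9°

For equal true areas on Mercator, apparent areas scale as sec²φ, so the ratio is cos²φ₂ / cos²φ₁.
cos²φ₂ / cos²φ₁ = 6.24  ⇒  cos φ₁ = cos 11° / √6.24 = 0.9816/2.498 = 0.3930.
φ₁ = arccos(0.3930) ≈ 66.9°.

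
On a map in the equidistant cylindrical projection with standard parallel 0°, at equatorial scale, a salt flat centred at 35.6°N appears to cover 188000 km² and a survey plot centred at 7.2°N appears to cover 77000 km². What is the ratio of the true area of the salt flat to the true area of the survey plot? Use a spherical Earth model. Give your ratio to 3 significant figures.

Plate carrée has h = 1 and k = sec φ, giving areal scale sec φ; true area = (apparent area) · cos φ.
True area of salt flat: 188000 × cos(35.6°) = 188000 × 0.8131 = 152900 km².
True area of survey plot: 77000 × cos(7.2°) = 77000 × 0.9921 = 76390 km².
Ratio = 152900 / 76390 ≈ 2.00.

2.00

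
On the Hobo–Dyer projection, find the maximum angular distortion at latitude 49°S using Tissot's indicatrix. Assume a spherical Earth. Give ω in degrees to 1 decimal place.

Hobo–Dyer is a cylindrical equal-area projection with standard parallels at ±37.5°. Cylindrical equal-area (φ₀ = 37.5°): h = cos φ / cos 37.5° along meridians, k = cos 37.5° / cos φ along parallels; h·k = 1.
At 49°: h = 0.8269, k = 1.209; principal scales a = 1.209, b = 0.8269.
sin(ω/2) = (a − b)/(a + b) = 0.3823/2.036 = 0.1878, so ω = 2 arcsin(0.1878) ≈ 21.6°.

21.6°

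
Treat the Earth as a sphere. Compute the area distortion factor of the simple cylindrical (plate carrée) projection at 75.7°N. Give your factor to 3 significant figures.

In the plate carrée (x = Rλ, y = Rφ), meridians are true-scale (h = 1) and parallels are stretched by k = sec φ.
Areal scale = h·k = 1 × sec φ; at 75.7°, h = 1.000, k = 4.049, so h·k = 4.049.

4.05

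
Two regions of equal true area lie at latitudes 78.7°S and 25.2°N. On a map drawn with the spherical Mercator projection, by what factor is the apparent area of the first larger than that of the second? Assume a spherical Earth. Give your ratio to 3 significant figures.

21.3

On Mercator, area is exaggerated by sec²φ = 1/cos²φ.
At 78.7°: sec²(78.7°) = 1/0.1959² = 26.05.
At 25.2°: sec²(25.2°) = 1/0.9048² = 1.221.
Ratio = 26.05/1.221 = cos²(25.2°)/cos²(78.7°) ≈ 21.3.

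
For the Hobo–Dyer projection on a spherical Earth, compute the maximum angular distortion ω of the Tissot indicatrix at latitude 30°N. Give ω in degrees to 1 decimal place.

The Hobo–Dyer projection is cylindrical equal-area with φ₀ = 37.5°. For cylindrical equal-area with standard parallel φ₀, h = cos φ / cos φ₀ and k = cos φ₀ / cos φ, so h·k = 1.
At 30°: h = 1.092, k = 0.9161; principal scales a = 1.092, b = 0.9161.
sin(ω/2) = (a − b)/(a + b) = 0.1755/2.008 = 0.08742, so ω = 2 arcsin(0.08742) ≈ 10.0°.

10.0°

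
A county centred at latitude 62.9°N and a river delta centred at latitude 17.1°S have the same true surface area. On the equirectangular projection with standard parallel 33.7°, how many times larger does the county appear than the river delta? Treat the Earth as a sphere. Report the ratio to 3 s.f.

2.10

In the equirectangular projection with standard parallel φ₀ = 33.7° (x = Rλ cos φ₀, y = Rφ), meridians are true-scale (h = 1) and the parallel scale is k = cos φ₀ / cos φ.
Areal scale at 62.9°: h·k = 1.000 × 1.826 = 1.826.
Areal scale at 17.1°: h·k = 1.000 × 0.8704 = 0.8704.
Ratio = 1.826/0.8704 ≈ 2.10.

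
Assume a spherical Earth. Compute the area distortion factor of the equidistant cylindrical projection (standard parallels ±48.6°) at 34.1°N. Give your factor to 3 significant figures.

The equidistant cylindrical projection with φ₀ = 48.6° has h = 1 (meridians true) and k = cos φ₀ / cos φ along parallels.
Areal scale = h·k = 1 × cos φ₀ / cos φ; at 34.1°, h = 1.000, k = 0.7986, so h·k = 0.7986.

0.799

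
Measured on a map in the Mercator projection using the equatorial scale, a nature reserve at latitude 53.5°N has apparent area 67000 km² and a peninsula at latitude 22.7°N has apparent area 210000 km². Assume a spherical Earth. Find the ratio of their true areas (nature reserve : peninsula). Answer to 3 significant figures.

On Mercator the areal scale is sec²φ, so true area = apparent × cos²φ.
True area of nature reserve: 67000 × cos²(53.5°) = 67000 × 0.3538 = 23710 km².
True area of peninsula: 210000 × cos²(22.7°) = 210000 × 0.8511 = 178700 km².
Ratio = 23710 / 178700 ≈ 0.133.

0.133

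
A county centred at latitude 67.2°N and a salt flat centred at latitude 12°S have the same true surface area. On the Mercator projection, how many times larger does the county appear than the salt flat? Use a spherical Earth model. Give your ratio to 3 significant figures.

Mercator is conformal with k = sec φ, so areal scale = k² = sec²φ.
At 67.2°: sec²(67.2°) = 1/0.3875² = 6.659.
At 12°: sec²(12°) = 1/0.9781² = 1.045.
Ratio = 6.659/1.045 = cos²(12°)/cos²(67.2°) ≈ 6.37.

6.37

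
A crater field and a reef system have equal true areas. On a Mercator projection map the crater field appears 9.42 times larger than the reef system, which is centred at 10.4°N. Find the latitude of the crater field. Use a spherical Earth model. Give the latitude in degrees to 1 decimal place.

71.3°

For equal true areas on Mercator, apparent areas scale as sec²φ, so the ratio is cos²φ₂ / cos²φ₁.
cos²φ₂ / cos²φ₁ = 9.42  ⇒  cos φ₁ = cos 10.4° / √9.42 = 0.9836/3.069 = 0.3205.
φ₁ = arccos(0.3205) ≈ 71.3°.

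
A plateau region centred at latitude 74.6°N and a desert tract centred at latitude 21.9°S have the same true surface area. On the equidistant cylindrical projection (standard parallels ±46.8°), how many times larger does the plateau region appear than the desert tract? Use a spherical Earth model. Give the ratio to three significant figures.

3.49

In the equirectangular projection with standard parallel φ₀ = 46.8° (x = Rλ cos φ₀, y = Rφ), meridians are true-scale (h = 1) and the parallel scale is k = cos φ₀ / cos φ.
Areal scale at 74.6°: h·k = 1.000 × 2.578 = 2.578.
Areal scale at 21.9°: h·k = 1.000 × 0.7378 = 0.7378.
Ratio = 2.578/0.7378 ≈ 3.49.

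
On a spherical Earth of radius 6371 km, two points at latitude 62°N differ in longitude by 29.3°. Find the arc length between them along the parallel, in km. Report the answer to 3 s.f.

1530 km

Arc length along a parallel = R cos φ · Δλ (with Δλ in radians).
= 6371 × cos 62° × (29.3° × π/180) = 6371 × 0.4695 × 0.5114 ≈ 1530 km.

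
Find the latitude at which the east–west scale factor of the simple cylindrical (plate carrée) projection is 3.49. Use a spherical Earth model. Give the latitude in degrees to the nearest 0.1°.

73.3°

Plate carrée: h = 1, k = sec φ along parallels.
sec φ = 3.49  ⇒  cos φ = 0.2865  ⇒  φ ≈ 73.3°.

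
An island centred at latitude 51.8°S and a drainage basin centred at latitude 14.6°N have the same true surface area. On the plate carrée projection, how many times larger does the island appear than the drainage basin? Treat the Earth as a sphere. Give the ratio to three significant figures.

For the equirectangular projection with φ₀ = 0 (plate carrée), h = 1 along meridians and k = sec φ along parallels.
Areal scale at 51.8°: h·k = 1.000 × 1.617 = 1.617.
Areal scale at 14.6°: h·k = 1.000 × 1.033 = 1.033.
Ratio = 1.617/1.033 ≈ 1.56.

1.56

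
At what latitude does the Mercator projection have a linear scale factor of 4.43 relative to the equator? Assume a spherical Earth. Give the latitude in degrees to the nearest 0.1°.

Mercator scale is k = sec φ = 1/cos φ.
1/cos φ = 4.43  ⇒  cos φ = 0.2257  ⇒  φ = arccos(0.2257) ≈ 77.0°.

77.0°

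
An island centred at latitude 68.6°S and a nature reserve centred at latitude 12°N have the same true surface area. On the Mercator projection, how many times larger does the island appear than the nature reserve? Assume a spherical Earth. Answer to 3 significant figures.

7.19

Mercator is conformal with k = sec φ, so areal scale = k² = sec²φ.
At 68.6°: sec²(68.6°) = 1/0.3649² = 7.511.
At 12°: sec²(12°) = 1/0.9781² = 1.045.
Ratio = 7.511/1.045 = cos²(12°)/cos²(68.6°) ≈ 7.19.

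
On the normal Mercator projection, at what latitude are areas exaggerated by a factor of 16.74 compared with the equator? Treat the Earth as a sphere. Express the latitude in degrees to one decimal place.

75.9°

Mercator areal scale is sec²φ.
sec²φ = 16.74  ⇒  cos²φ = 0.05974  ⇒  cos φ = 0.2444.
φ = arccos(0.2444) ≈ 75.9°.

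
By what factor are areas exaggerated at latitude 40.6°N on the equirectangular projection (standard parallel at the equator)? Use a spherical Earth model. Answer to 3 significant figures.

Plate carrée maps x = Rλ, y = Rφ. The meridian scale is h = 1 and the parallel scale is k = 1/cos φ = sec φ.
Areal scale = h·k = 1 × sec φ; at 40.6°, h = 1.000, k = 1.317, so h·k = 1.317.

1.32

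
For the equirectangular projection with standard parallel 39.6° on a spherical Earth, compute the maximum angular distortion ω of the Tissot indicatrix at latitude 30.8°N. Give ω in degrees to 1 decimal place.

6.2°

In the equirectangular projection with standard parallel φ₀ = 39.6° (x = Rλ cos φ₀, y = Rφ), meridians are true-scale (h = 1) and the parallel scale is k = cos φ₀ / cos φ.
At 30.8°: h = 1.000, k = 0.8970; principal scales a = 1.000, b = 0.8970.
sin(ω/2) = (a − b)/(a + b) = 0.1030/1.897 = 0.05428, so ω = 2 arcsin(0.05428) ≈ 6.2°.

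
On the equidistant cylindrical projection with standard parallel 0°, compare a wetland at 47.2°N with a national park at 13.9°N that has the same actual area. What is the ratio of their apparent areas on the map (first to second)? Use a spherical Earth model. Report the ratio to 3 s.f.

In the plate carrée (x = Rλ, y = Rφ), meridians are true-scale (h = 1) and parallels are stretched by k = sec φ.
Areal scale at 47.2°: h·k = 1.000 × 1.472 = 1.472.
Areal scale at 13.9°: h·k = 1.000 × 1.030 = 1.030.
Ratio = 1.472/1.030 ≈ 1.43.

1.43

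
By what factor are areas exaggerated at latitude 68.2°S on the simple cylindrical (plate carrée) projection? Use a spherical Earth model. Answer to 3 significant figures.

2.69

For the equirectangular projection with φ₀ = 0 (plate carrée), h = 1 along meridians and k = sec φ along parallels.
Areal scale = h·k = 1 × sec φ; at 68.2°, h = 1.000, k = 2.693, so h·k = 2.693.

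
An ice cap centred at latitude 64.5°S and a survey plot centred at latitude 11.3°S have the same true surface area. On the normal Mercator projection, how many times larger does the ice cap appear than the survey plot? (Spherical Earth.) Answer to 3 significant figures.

5.19

On Mercator, area is exaggerated by sec²φ = 1/cos²φ.
At 64.5°: sec²(64.5°) = 1/0.4305² = 5.395.
At 11.3°: sec²(11.3°) = 1/0.9806² = 1.040.
Ratio = 5.395/1.040 = cos²(11.3°)/cos²(64.5°) ≈ 5.19.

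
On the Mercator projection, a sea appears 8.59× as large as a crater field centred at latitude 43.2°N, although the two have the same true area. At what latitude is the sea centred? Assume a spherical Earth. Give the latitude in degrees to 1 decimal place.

75.6°

For equal true areas on Mercator, apparent areas scale as sec²φ, so the ratio is cos²φ₂ / cos²φ₁.
cos²φ₂ / cos²φ₁ = 8.59  ⇒  cos φ₁ = cos 43.2° / √8.59 = 0.7290/2.931 = 0.2487.
φ₁ = arccos(0.2487) ≈ 75.6°.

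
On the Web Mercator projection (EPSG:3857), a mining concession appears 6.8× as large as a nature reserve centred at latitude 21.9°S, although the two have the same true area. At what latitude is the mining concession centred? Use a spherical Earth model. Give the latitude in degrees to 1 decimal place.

On Mercator, (apparent₁)/(apparent₂) = sec²φ₁ / sec²φ₂ when true areas are equal.
cos²φ₂ / cos²φ₁ = 6.8  ⇒  cos φ₁ = cos 21.9° / √6.8 = 0.9278/2.608 = 0.3558.
φ₁ = arccos(0.3558) ≈ 69.2°.

69.2°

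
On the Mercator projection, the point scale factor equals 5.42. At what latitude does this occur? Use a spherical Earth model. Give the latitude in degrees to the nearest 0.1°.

79.4°

Mercator scale is k = sec φ = 1/cos φ.
1/cos φ = 5.42  ⇒  cos φ = 0.1845  ⇒  φ = arccos(0.1845) ≈ 79.4°.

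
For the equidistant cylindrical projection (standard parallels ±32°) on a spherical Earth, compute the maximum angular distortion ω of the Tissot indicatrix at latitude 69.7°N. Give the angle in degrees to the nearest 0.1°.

The equidistant cylindrical projection with φ₀ = 32° has h = 1 (meridians true) and k = cos φ₀ / cos φ along parallels.
At 69.7°: h = 1.000, k = 2.444; principal scales a = 2.444, b = 1.000.
sin(ω/2) = (a − b)/(a + b) = 1.444/3.444 = 0.4193, so ω = 2 arcsin(0.4193) ≈ 49.6°.

49.6°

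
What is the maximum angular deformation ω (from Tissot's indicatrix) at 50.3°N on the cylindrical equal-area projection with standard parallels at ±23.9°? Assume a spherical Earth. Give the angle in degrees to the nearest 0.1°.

Cylindrical equal-area (φ₀ = 23.9°): h = cos φ / cos 23.9° along meridians, k = cos 23.9° / cos φ along parallels; h·k = 1.
At 50.3°: h = 0.6987, k = 1.431; principal scales a = 1.431, b = 0.6987.
sin(ω/2) = (a − b)/(a + b) = 0.7326/2.130 = 0.3440, so ω = 2 arcsin(0.3440) ≈ 40.2°.

40.2°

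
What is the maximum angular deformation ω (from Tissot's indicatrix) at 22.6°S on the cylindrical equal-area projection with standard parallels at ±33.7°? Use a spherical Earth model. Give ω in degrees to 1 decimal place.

Cylindrical equal-area (φ₀ = 33.7°): h = cos φ / cos 33.7° along meridians, k = cos 33.7° / cos φ along parallels; h·k = 1.
At 22.6°: h = 1.110, k = 0.9012; principal scales a = 1.110, b = 0.9012.
sin(ω/2) = (a − b)/(a + b) = 0.2085/2.011 = 0.1037, so ω = 2 arcsin(0.1037) ≈ 11.9°.

11.9°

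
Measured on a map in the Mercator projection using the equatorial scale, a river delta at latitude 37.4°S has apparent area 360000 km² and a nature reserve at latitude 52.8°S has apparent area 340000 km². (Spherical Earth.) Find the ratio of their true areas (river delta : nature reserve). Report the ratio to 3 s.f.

1.83

On Mercator the areal scale is sec²φ, so true area = apparent × cos²φ.
True area of river delta: 360000 × cos²(37.4°) = 360000 × 0.6311 = 227200 km².
True area of nature reserve: 340000 × cos²(52.8°) = 340000 × 0.3655 = 124300 km².
Ratio = 227200 / 124300 ≈ 1.83.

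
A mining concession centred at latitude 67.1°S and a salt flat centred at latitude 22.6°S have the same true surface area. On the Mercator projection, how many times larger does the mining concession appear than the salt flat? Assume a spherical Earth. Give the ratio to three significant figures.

Mercator areal scale is sec²φ.
At 67.1°: sec²(67.1°) = 1/0.3891² = 6.604.
At 22.6°: sec²(22.6°) = 1/0.9232² = 1.173.
Ratio = 6.604/1.173 = cos²(22.6°)/cos²(67.1°) ≈ 5.63.

5.63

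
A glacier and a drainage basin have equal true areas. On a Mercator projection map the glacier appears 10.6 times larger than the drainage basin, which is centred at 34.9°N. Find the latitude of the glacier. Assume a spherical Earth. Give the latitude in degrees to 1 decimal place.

75.4°

For equal true areas on Mercator, apparent areas scale as sec²φ, so the ratio is cos²φ₂ / cos²φ₁.
cos²φ₂ / cos²φ₁ = 10.6  ⇒  cos φ₁ = cos 34.9° / √10.6 = 0.8202/3.256 = 0.2519.
φ₁ = arccos(0.2519) ≈ 75.4°.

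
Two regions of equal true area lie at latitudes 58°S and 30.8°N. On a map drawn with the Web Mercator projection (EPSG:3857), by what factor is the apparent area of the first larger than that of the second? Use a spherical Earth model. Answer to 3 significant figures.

2.63

Mercator areal scale is sec²φ.
At 58°: sec²(58°) = 1/0.5299² = 3.561.
At 30.8°: sec²(30.8°) = 1/0.8590² = 1.355.
Ratio = 3.561/1.355 = cos²(30.8°)/cos²(58°) ≈ 2.63.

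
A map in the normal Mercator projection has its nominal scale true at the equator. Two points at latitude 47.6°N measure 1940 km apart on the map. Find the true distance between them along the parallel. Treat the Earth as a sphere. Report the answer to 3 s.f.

Mercator is conformal, so the point scale is isotropic: h = k = sec φ = 1/cos φ.
Along the parallel at 47.6°, map distances are exaggerated by k = sec 47.6° = 1.483.
True distance = 1940 / 1.483 = 1940 × cos 47.6° ≈ 1310 km.

1310 km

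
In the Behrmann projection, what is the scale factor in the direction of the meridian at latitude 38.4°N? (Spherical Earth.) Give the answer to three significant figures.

Behrmann is a cylindrical equal-area projection with standard parallels at ±30°. A cylindrical equal-area projection with standard parallel φ₀ has meridian scale h = cos φ / cos φ₀ and parallel scale k = cos φ₀ / cos φ (so areas are preserved, h·k = 1).
h = cos 38.4° / cos 30° = 0.7837/0.8660 = 0.9049.

0.905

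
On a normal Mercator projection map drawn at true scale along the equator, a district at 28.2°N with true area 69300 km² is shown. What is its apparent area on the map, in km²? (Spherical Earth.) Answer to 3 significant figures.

The Mercator projection is conformal; its linear scale factor is the same in every direction and equals sec φ = 1/cos φ.
Areal scale = k² = sec²φ = 1/cos²(28.2°) = 1/0.8813² = 1.288.
Apparent area = 69300 × 1.288 ≈ 89200 km².

89200 km²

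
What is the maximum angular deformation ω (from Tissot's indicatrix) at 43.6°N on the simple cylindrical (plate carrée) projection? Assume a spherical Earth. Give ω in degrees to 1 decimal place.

In the plate carrée (x = Rλ, y = Rφ), meridians are true-scale (h = 1) and parallels are stretched by k = sec φ.
At 43.6°: h = 1.000, k = 1.381; principal scales a = 1.381, b = 1.000.
sin(ω/2) = (a − b)/(a + b) = 0.3809/2.381 = 0.1600, so ω = 2 arcsin(0.1600) ≈ 18.4°.

18.4°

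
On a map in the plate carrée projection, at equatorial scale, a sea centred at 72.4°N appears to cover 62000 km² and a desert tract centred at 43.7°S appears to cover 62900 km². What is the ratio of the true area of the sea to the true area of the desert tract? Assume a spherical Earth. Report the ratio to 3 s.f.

Plate carrée has h = 1 and k = sec φ, giving areal scale sec φ; true area = (apparent area) · cos φ.
True area of sea: 62000 × cos(72.4°) = 62000 × 0.3024 = 18750 km².
True area of desert tract: 62900 × cos(43.7°) = 62900 × 0.7230 = 45470 km².
Ratio = 18750 / 45470 ≈ 0.412.

0.412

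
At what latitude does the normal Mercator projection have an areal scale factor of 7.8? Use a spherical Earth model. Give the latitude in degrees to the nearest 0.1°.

Mercator areal scale is sec²φ.
sec²φ = 7.8  ⇒  cos²φ = 0.1282  ⇒  cos φ = 0.3581.
φ = arccos(0.3581) ≈ 69.0°.

69.0°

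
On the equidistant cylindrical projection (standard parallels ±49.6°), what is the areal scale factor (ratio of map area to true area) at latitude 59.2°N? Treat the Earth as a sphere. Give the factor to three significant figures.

The equidistant cylindrical projection with φ₀ = 49.6° has h = 1 (meridians true) and k = cos φ₀ / cos φ along parallels.
Areal scale = h·k = 1 × cos φ₀ / cos φ; at 59.2°, h = 1.000, k = 1.266, so h·k = 1.266.

1.27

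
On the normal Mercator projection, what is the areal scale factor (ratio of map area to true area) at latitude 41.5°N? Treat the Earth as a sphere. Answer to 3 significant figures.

The Mercator projection is conformal; its linear scale factor is the same in every direction and equals sec φ = 1/cos φ.
Areal scale = k² = sec²φ = 1/cos²(41.5°) = 1/0.7490² = 1.783.

1.78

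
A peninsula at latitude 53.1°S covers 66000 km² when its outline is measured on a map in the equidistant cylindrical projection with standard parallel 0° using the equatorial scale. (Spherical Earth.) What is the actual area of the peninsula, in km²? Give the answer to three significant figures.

39600 km²

Plate carrée maps x = Rλ, y = Rφ. The meridian scale is h = 1 and the parallel scale is k = 1/cos φ = sec φ.
Areal scale = h·k = 1 × sec φ; at 53.1°, h = 1.000, k = 1.666, so h·k = 1.666.
True area = apparent / (areal scale) = 66000 / 1.666 ≈ 39600 km².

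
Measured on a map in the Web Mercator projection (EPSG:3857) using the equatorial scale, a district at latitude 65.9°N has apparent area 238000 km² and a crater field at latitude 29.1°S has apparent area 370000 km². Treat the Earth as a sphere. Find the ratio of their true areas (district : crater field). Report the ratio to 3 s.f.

0.140

Mercator's areal exaggeration is sec²φ; hence true area = (apparent area) · cos²φ.
True area of district: 238000 × cos²(65.9°) = 238000 × 0.1667 = 39680 km².
True area of crater field: 370000 × cos²(29.1°) = 370000 × 0.7635 = 282500 km².
Ratio = 39680 / 282500 ≈ 0.140.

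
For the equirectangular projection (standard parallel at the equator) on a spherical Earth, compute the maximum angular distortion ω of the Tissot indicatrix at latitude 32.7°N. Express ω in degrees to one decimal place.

Plate carrée maps x = Rλ, y = Rφ. The meridian scale is h = 1 and the parallel scale is k = 1/cos φ = sec φ.
At 32.7°: h = 1.000, k = 1.188; principal scales a = 1.188, b = 1.000.
sin(ω/2) = (a − b)/(a + b) = 0.1883/2.188 = 0.08606, so ω = 2 arcsin(0.08606) ≈ 9.9°.

9.9°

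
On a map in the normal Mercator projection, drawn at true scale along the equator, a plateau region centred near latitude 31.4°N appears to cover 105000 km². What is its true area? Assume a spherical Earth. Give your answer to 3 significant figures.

The Mercator projection is conformal; its linear scale factor is the same in every direction and equals sec φ = 1/cos φ.
Areal scale = k² = sec²φ = 1/cos²(31.4°) = 1/0.8536² = 1.373.
True area = apparent / (areal scale) = 105000 / 1.373 ≈ 76500 km².

76500 km²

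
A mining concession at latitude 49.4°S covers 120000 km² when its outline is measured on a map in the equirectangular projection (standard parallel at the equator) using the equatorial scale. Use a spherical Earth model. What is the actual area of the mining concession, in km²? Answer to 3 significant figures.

In the plate carrée (x = Rλ, y = Rφ), meridians are true-scale (h = 1) and parallels are stretched by k = sec φ.
Areal scale = h·k = 1 × sec φ; at 49.4°, h = 1.000, k = 1.537, so h·k = 1.537.
True area = apparent / (areal scale) = 120000 / 1.537 ≈ 78100 km².

78100 km²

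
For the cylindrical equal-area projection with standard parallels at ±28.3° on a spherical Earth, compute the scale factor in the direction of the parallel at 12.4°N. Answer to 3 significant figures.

A cylindrical equal-area projection with standard parallel φ₀ has meridian scale h = cos φ / cos φ₀ and parallel scale k = cos φ₀ / cos φ (so areas are preserved, h·k = 1).
k = cos 28.3° / cos 12.4° = 0.8805/0.9767 = 0.9015.

0.902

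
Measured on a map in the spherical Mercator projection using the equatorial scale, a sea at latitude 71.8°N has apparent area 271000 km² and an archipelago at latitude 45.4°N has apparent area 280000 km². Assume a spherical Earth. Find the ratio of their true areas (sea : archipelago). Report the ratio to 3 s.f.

0.192

On Mercator the areal scale is sec²φ, so true area = apparent × cos²φ.
True area of sea: 271000 × cos²(71.8°) = 271000 × 0.09755 = 26440 km².
True area of archipelago: 280000 × cos²(45.4°) = 280000 × 0.4930 = 138000 km².
Ratio = 26440 / 138000 ≈ 0.192.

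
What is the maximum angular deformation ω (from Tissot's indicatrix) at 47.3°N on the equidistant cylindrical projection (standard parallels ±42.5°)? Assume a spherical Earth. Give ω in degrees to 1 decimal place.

With standard parallel φ₀ = 42.5°, the equirectangular projection gives x = Rλ cos φ₀, y = Rφ, so h = 1 and k = cos 42.5° / cos φ.
At 47.3°: h = 1.000, k = 1.087; principal scales a = 1.087, b = 1.000.
sin(ω/2) = (a − b)/(a + b) = 0.08717/2.087 = 0.04177, so ω = 2 arcsin(0.04177) ≈ 4.8°.

4.8°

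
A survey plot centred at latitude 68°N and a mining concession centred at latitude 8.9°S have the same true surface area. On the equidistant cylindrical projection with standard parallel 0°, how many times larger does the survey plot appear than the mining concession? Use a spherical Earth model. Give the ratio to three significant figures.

2.64

For the equirectangular projection with φ₀ = 0 (plate carrée), h = 1 along meridians and k = sec φ along parallels.
Areal scale at 68°: h·k = 1.000 × 2.669 = 2.669.
Areal scale at 8.9°: h·k = 1.000 × 1.012 = 1.012.
Ratio = 2.669/1.012 ≈ 2.64.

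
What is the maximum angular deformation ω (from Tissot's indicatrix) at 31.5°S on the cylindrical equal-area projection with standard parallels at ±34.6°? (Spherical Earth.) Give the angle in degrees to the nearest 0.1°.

For cylindrical equal-area with standard parallel φ₀, h = cos φ / cos φ₀ and k = cos φ₀ / cos φ, so h·k = 1.
At 31.5°: h = 1.036, k = 0.9654; principal scales a = 1.036, b = 0.9654.
sin(ω/2) = (a − b)/(a + b) = 0.07045/2.001 = 0.03520, so ω = 2 arcsin(0.03520) ≈ 4.0°.

4.0°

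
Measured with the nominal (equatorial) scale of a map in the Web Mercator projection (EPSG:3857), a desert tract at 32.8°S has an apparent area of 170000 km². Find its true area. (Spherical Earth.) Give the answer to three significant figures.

Mercator is conformal, so the point scale is isotropic: h = k = sec φ = 1/cos φ.
Areal scale = k² = sec²φ = 1/cos²(32.8°) = 1/0.8406² = 1.415.
True area = apparent / (areal scale) = 170000 / 1.415 ≈ 120000 km².

120000 km²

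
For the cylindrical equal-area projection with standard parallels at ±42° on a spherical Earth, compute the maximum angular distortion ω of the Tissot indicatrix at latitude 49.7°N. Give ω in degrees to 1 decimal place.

A cylindrical equal-area projection with standard parallel φ₀ has meridian scale h = cos φ / cos φ₀ and parallel scale k = cos φ₀ / cos φ (so areas are preserved, h·k = 1).
At 49.7°: h = 0.8703, k = 1.149; principal scales a = 1.149, b = 0.8703.
sin(ω/2) = (a − b)/(a + b) = 0.2786/2.019 = 0.1380, so ω = 2 arcsin(0.1380) ≈ 15.9°.

15.9°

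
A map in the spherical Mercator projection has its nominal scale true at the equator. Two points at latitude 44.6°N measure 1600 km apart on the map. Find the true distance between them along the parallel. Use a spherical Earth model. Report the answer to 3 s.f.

1140 km

The Mercator projection is conformal; its linear scale factor is the same in every direction and equals sec φ = 1/cos φ.
Along the parallel at 44.6°, map distances are exaggerated by k = sec 44.6° = 1.404.
True distance = 1600 / 1.404 = 1600 × cos 44.6° ≈ 1140 km.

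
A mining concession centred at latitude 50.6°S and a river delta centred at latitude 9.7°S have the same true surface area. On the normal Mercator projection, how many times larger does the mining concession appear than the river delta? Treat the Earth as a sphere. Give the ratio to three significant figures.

2.41

Mercator areal scale is sec²φ.
At 50.6°: sec²(50.6°) = 1/0.6347² = 2.482.
At 9.7°: sec²(9.7°) = 1/0.9857² = 1.029.
Ratio = 2.482/1.029 = cos²(9.7°)/cos²(50.6°) ≈ 2.41.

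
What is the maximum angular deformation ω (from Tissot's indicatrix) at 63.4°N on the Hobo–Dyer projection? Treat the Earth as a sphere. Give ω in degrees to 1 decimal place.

62.2°

Hobo–Dyer is a cylindrical equal-area projection with standard parallels at ±37.5°. Cylindrical equal-area (φ₀ = 37.5°): h = cos φ / cos 37.5° along meridians, k = cos 37.5° / cos φ along parallels; h·k = 1.
At 63.4°: h = 0.5644, k = 1.772; principal scales a = 1.772, b = 0.5644.
sin(ω/2) = (a − b)/(a + b) = 1.207/2.336 = 0.5168, so ω = 2 arcsin(0.5168) ≈ 62.2°.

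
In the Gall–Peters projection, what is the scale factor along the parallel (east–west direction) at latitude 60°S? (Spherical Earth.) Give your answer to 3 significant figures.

The Gall–Peters projection is cylindrical equal-area with φ₀ = 45°. For cylindrical equal-area with standard parallel φ₀, h = cos φ / cos φ₀ and k = cos φ₀ / cos φ, so h·k = 1.
k = cos 45° / cos 60° = 0.7071/0.5000 = 1.414.

1.41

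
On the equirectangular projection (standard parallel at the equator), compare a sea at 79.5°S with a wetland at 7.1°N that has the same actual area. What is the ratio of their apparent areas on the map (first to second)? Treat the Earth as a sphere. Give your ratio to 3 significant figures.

5.45

Plate carrée maps x = Rλ, y = Rφ. The meridian scale is h = 1 and the parallel scale is k = 1/cos φ = sec φ.
Areal scale at 79.5°: h·k = 1.000 × 5.487 = 5.487.
Areal scale at 7.1°: h·k = 1.000 × 1.008 = 1.008.
Ratio = 5.487/1.008 ≈ 5.45.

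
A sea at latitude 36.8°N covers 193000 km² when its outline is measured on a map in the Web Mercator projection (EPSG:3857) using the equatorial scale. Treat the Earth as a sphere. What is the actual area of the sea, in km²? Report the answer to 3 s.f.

124000 km²

Mercator is conformal, so the point scale is isotropic: h = k = sec φ = 1/cos φ.
Areal scale = k² = sec²φ = 1/cos²(36.8°) = 1/0.8007² = 1.560.
True area = apparent / (areal scale) = 193000 / 1.560 ≈ 124000 km².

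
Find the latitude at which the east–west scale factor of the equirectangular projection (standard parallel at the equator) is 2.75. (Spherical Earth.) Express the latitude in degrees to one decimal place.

68.7°

Plate carrée: h = 1, k = sec φ along parallels.
sec φ = 2.75  ⇒  cos φ = 0.3636  ⇒  φ ≈ 68.7°.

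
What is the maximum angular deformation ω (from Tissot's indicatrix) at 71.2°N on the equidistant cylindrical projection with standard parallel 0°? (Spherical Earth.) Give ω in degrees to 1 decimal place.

61.7°

In the plate carrée (x = Rλ, y = Rφ), meridians are true-scale (h = 1) and parallels are stretched by k = sec φ.
At 71.2°: h = 1.000, k = 3.103; principal scales a = 3.103, b = 1.000.
sin(ω/2) = (a − b)/(a + b) = 2.103/4.103 = 0.5126, so ω = 2 arcsin(0.5126) ≈ 61.7°.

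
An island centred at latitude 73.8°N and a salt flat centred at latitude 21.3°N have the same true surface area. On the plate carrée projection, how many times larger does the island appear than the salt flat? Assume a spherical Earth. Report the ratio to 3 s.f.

3.34

For the equirectangular projection with φ₀ = 0 (plate carrée), h = 1 along meridians and k = sec φ along parallels.
Areal scale at 73.8°: h·k = 1.000 × 3.584 = 3.584.
Areal scale at 21.3°: h·k = 1.000 × 1.073 = 1.073.
Ratio = 3.584/1.073 ≈ 3.34.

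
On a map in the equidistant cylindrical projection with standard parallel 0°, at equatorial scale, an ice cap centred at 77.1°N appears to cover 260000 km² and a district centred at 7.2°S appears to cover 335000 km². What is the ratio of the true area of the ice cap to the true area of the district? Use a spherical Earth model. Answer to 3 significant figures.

On the plate carrée, areal scale = h·k = 1 × sec φ, so true area = apparent × cos φ.
True area of ice cap: 260000 × cos(77.1°) = 260000 × 0.2233 = 58050 km².
True area of district: 335000 × cos(7.2°) = 335000 × 0.9921 = 332400 km².
Ratio = 58050 / 332400 ≈ 0.175.

0.175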